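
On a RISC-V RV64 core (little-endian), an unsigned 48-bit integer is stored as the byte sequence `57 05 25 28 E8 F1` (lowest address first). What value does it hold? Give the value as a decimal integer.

265979408221527

Little-endian: lowest address holds the least-significant byte.
Reassemble most-significant byte first: F1 E8 28 25 05 57 → 0xF1E828250557.
0xF1E828250557 = 265979408221527.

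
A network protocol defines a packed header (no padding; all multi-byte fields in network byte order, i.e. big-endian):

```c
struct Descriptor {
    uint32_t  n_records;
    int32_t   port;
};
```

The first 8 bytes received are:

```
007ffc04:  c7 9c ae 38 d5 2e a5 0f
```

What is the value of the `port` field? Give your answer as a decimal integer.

-718363377

`port` follows `n_records` (4 bytes), so it starts at byte offset 4 and occupies 4 bytes.
Bytes at offsets 4..7: D5 2E A5 0F.
Big-endian stores the most-significant byte at the lowest address.
The bytes are already most-significant first: 0xD52EA50F.
Top bit is set, so as a signed 32-bit value this is 0xD52EA50F − 2^32 = -718363377.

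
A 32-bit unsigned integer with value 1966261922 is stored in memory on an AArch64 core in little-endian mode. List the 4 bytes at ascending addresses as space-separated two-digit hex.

1966261922 in hexadecimal, padded to 32 bits, is 0x7532C6A2.
Split into bytes (most-significant first): 75 32 C6 A2.
In little-endian order the low byte comes first in memory.
So at ascending addresses the bytes are A2 C6 32 75.

A2 C6 32 75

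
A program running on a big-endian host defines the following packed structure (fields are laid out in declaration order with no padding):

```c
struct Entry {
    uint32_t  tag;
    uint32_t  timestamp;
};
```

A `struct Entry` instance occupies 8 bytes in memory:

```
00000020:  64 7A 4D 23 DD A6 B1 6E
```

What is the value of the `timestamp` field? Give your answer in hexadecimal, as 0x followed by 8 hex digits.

`timestamp` follows `tag` (4 bytes), so it starts at byte offset 4 and occupies 4 bytes.
Bytes at offsets 4..7: DD A6 B1 6E.
Big-endian: lowest address holds the most-significant byte.
The bytes are already most-significant first: 0xDDA6B16E.

0xDDA6B16E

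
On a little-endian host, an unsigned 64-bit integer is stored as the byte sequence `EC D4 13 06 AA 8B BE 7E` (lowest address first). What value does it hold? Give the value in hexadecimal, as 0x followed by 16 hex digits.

0x7EBE8BAA0613D4EC

Little-endian stores the least-significant byte at the lowest address.
Reassemble most-significant byte first: 7E BE 8B AA 06 13 D4 EC → 0x7EBE8BAA0613D4EC.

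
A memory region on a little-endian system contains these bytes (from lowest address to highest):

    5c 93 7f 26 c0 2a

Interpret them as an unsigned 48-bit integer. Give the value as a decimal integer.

47004767982428

Little-endian stores the least-significant byte at the lowest address.
Reassemble most-significant byte first: 2A C0 26 7F 93 5C → 0x2AC0267F935C.
0x2AC0267F935C = 47004767982428.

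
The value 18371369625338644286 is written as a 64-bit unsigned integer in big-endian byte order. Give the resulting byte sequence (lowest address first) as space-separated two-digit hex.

FE F4 37 56 AB B6 07 3E

18371369625338644286 in hexadecimal, padded to 64 bits, is 0xFEF43756ABB6073E.
Split into bytes (most-significant first): FE F4 37 56 AB B6 07 3E.
Big-endian stores the most-significant byte at the lowest address.
So the memory order matches the most-significant-first order: FE F4 37 56 AB B6 07 3E.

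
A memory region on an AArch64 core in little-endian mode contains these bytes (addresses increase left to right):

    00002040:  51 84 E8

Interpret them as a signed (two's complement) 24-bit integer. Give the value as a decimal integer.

Little-endian stores the least-significant byte at the lowest address.
Reassemble most-significant byte first: E8 84 51 → 0xE88451.
Top bit is set, so as a signed 24-bit value this is 0xE88451 − 2^24 = -1538991.

-1538991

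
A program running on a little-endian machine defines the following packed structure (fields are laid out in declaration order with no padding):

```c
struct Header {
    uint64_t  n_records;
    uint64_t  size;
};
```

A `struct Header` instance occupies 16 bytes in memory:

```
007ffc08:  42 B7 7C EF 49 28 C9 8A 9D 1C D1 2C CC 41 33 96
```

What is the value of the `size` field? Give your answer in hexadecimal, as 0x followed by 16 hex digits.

`size` follows `n_records` (8 bytes), so it starts at byte offset 8 and occupies 8 bytes.
Bytes at offsets 8..15: 9D 1C D1 2C CC 41 33 96.
Little-endian stores the least-significant byte at the lowest address.
Reassemble most-significant byte first: 96 33 41 CC 2C D1 1C 9D → 0x963341CC2CD11C9D.

0x963341CC2CD11C9D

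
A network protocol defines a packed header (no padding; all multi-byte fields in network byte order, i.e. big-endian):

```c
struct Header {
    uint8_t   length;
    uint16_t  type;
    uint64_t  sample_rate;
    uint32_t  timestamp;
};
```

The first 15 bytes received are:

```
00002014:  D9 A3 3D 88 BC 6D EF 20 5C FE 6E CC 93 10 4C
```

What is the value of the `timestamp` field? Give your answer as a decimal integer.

3432190028

`timestamp` follows `length` (1 B), `type` (2 B), `sample_rate` (8 B), so it starts at offset 1 + 2 + 8 = 11 and occupies 4 bytes.
Bytes at offsets 11..14: CC 93 10 4C.
In big-endian order the high byte comes first in memory.
The bytes are already most-significant first: 0xCC93104C.
0xCC93104C = 3432190028.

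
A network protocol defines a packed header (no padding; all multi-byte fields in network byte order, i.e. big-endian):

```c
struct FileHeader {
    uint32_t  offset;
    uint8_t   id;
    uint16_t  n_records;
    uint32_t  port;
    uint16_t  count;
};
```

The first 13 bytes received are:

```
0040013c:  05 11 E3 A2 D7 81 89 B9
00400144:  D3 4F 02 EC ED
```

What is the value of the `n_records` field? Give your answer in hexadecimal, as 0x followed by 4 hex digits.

0x8189

`n_records` follows `offset` (4 B), `id` (1 B), so it starts at offset 4 + 1 = 5 and occupies 2 bytes.
Bytes at offsets 5..6: 81 89.
In big-endian order the high byte comes first in memory.
The bytes are already most-significant first: 0x8189.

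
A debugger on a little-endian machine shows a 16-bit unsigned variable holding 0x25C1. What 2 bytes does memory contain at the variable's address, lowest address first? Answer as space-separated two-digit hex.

C1 25

Split into bytes (most-significant first): 25 C1.
Little-endian: lowest address holds the least-significant byte.
So at ascending addresses the bytes are C1 25.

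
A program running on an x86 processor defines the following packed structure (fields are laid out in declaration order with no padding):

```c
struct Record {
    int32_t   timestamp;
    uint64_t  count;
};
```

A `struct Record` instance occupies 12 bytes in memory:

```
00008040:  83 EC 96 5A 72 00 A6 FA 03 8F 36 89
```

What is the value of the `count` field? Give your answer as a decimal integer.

9887247279191359602

`count` follows `timestamp` (4 bytes), so it starts at byte offset 4 and occupies 8 bytes.
Bytes at offsets 4..11: 72 00 A6 FA 03 8F 36 89.
In little-endian order the low byte comes first in memory.
Reassemble most-significant byte first: 89 36 8F 03 FA A6 00 72 → 0x89368F03FAA60072.
0x89368F03FAA60072 = 9887247279191359602.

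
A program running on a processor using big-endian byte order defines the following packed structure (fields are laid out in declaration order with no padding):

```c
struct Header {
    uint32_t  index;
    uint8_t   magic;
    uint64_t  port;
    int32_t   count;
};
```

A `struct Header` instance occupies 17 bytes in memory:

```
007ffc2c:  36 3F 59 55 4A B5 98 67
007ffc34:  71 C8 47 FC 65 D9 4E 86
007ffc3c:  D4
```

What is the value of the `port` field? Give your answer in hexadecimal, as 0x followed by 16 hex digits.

`port` follows `index` (4 B), `magic` (1 B), so it starts at offset 4 + 1 = 5 and occupies 8 bytes.
Bytes at offsets 5..12: B5 98 67 71 C8 47 FC 65.
In big-endian order the high byte comes first in memory.
The bytes are already most-significant first: 0xB5986771C847FC65.

0xB5986771C847FC65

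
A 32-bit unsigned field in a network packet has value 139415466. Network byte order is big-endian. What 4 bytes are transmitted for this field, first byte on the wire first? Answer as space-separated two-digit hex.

139415466 in hexadecimal, padded to 32 bits, is 0x084F4FAA.
Split into bytes (most-significant first): 08 4F 4F AA.
Big-endian: lowest address holds the most-significant byte.
So the memory order matches the most-significant-first order: 08 4F 4F AA.

08 4F 4F AA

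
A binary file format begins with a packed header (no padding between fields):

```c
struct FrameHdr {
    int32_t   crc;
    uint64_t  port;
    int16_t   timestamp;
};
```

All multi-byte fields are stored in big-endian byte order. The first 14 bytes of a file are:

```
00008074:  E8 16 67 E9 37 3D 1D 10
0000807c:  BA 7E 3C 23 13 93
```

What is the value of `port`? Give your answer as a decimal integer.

3980369603350903843

`port` follows `crc` (4 bytes), so it starts at byte offset 4 and occupies 8 bytes.
Bytes at offsets 4..11: 37 3D 1D 10 BA 7E 3C 23.
Big-endian stores the most-significant byte at the lowest address.
The bytes are already most-significant first: 0x373D1D10BA7E3C23.
0x373D1D10BA7E3C23 = 3980369603350903843.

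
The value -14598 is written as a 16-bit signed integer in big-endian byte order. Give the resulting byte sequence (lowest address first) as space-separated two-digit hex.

Two's complement of -14598 in 16 bits: 14598 = 0x3906; invert → 0xC6F9; add 1 → 0xC6FA.
Split into bytes (most-significant first): C6 FA.
In big-endian order the high byte comes first in memory.
So the memory order matches the most-significant-first order: C6 FA.

C6 FA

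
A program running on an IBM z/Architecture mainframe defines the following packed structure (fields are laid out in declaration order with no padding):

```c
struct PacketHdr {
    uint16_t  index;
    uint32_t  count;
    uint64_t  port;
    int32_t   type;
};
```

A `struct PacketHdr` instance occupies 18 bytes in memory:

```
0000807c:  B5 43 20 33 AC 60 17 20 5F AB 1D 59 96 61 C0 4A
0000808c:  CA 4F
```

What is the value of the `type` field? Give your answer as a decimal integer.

-1068840369

`type` follows `index` (2 B), `count` (4 B), `port` (8 B), so it starts at offset 2 + 4 + 8 = 14 and occupies 4 bytes.
Bytes at offsets 14..17: C0 4A CA 4F.
Big-endian: lowest address holds the most-significant byte.
The bytes are already most-significant first: 0xC04ACA4F.
Top bit is set, so as a signed 32-bit value this is 0xC04ACA4F − 2^32 = -1068840369.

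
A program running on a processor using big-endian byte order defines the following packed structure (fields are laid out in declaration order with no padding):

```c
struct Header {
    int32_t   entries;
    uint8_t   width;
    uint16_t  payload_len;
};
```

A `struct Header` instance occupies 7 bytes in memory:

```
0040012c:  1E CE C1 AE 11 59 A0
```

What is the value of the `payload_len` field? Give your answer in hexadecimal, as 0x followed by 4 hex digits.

`payload_len` follows `entries` (4 B), `width` (1 B), so it starts at offset 4 + 1 = 5 and occupies 2 bytes.
Bytes at offsets 5..6: 59 A0.
In big-endian order the high byte comes first in memory.
The bytes are already most-significant first: 0x59A0.

0x59A0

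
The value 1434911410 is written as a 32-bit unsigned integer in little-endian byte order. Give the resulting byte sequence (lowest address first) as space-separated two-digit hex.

B2 02 87 55

1434911410 in hexadecimal, padded to 32 bits, is 0x558702B2.
Split into bytes (most-significant first): 55 87 02 B2.
Little-endian: lowest address holds the least-significant byte.
So at ascending addresses the bytes are B2 02 87 55.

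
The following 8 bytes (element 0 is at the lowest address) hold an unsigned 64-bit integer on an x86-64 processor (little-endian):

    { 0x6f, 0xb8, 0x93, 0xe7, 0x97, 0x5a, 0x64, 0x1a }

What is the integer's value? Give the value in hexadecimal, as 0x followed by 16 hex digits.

0x1A645A97E793B86F

Little-endian stores the least-significant byte at the lowest address.
Reassemble most-significant byte first: 1A 64 5A 97 E7 93 B8 6F → 0x1A645A97E793B86F.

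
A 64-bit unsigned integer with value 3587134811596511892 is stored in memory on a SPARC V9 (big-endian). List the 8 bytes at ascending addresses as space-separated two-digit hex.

3587134811596511892 in hexadecimal, padded to 64 bits, is 0x31C8101B0EA5DA94.
Split into bytes (most-significant first): 31 C8 10 1B 0E A5 DA 94.
Big-endian stores the most-significant byte at the lowest address.
So the memory order matches the most-significant-first order: 31 C8 10 1B 0E A5 DA 94.

31 C8 10 1B 0E A5 DA 94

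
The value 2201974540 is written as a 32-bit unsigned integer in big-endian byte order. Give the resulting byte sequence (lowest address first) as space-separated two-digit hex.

83 3F 77 0C

2201974540 in hexadecimal, padded to 32 bits, is 0x833F770C.
Split into bytes (most-significant first): 83 3F 77 0C.
Big-endian stores the most-significant byte at the lowest address.
So the memory order matches the most-significant-first order: 83 3F 77 0C.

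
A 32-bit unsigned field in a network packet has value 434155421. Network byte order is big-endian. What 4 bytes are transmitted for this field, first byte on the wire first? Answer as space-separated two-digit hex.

434155421 in hexadecimal, padded to 32 bits, is 0x19E0AF9D.
Split into bytes (most-significant first): 19 E0 AF 9D.
Big-endian: lowest address holds the most-significant byte.
So the memory order matches the most-significant-first order: 19 E0 AF 9D.

19 E0 AF 9D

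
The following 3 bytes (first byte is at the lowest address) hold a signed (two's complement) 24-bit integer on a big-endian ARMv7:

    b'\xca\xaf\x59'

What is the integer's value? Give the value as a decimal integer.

-3494055

Big-endian: lowest address holds the most-significant byte.
The bytes are already most-significant first: 0xCAAF59.
Top bit is set, so as a signed 24-bit value this is 0xCAAF59 − 2^24 = -3494055.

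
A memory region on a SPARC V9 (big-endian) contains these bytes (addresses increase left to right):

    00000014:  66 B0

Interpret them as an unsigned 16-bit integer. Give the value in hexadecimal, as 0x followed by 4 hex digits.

0x66B0

In big-endian order the high byte comes first in memory.
The bytes are already most-significant first: 0x66B0.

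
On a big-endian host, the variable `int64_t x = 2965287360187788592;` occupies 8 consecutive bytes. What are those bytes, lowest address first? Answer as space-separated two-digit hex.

29 26 D1 24 B0 F2 ED 30

2965287360187788592 in hexadecimal, padded to 64 bits, is 0x2926D124B0F2ED30.
Split into bytes (most-significant first): 29 26 D1 24 B0 F2 ED 30.
Big-endian stores the most-significant byte at the lowest address.
So the memory order matches the most-significant-first order: 29 26 D1 24 B0 F2 ED 30.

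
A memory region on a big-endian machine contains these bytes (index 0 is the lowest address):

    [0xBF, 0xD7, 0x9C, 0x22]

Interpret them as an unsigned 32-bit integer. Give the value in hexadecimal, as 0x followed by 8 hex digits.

Big-endian: lowest address holds the most-significant byte.
The bytes are already most-significant first: 0xBFD79C22.

0xBFD79C22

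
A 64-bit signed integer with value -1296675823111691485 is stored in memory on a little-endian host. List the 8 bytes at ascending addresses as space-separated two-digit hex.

Two's complement of -1296675823111691485 in 64 bits: 1296675823111691485 = 0x11FEB7CA8168DCDD; invert → 0xEE0148357E972322; add 1 → 0xEE0148357E972323.
Split into bytes (most-significant first): EE 01 48 35 7E 97 23 23.
Little-endian stores the least-significant byte at the lowest address.
So at ascending addresses the bytes are 23 23 97 7E 35 48 01 EE.

23 23 97 7E 35 48 01 EE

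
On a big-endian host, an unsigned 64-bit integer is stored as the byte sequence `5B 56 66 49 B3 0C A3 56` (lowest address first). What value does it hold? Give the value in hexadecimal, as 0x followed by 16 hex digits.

Big-endian: lowest address holds the most-significant byte.
The bytes are already most-significant first: 0x5B566649B30CA356.

0x5B566649B30CA356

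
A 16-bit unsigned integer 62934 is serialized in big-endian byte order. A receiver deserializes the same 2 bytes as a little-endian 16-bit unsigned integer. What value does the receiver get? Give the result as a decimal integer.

55029

62934 in 16-bit hexadecimal is 0xF5D6.
Stored big-endian, the bytes at ascending addresses are F5 D6.
Read back as little-endian, the first byte is least significant, giving 0xD6F5.
0xD6F5 = 55029.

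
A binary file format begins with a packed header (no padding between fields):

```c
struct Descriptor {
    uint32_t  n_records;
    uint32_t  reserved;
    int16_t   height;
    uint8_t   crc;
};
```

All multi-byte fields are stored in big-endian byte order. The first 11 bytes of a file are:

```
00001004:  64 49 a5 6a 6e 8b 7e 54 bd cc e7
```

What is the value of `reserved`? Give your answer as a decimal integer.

1854635604

`reserved` follows `n_records` (4 bytes), so it starts at byte offset 4 and occupies 4 bytes.
Bytes at offsets 4..7: 6E 8B 7E 54.
In big-endian order the high byte comes first in memory.
The bytes are already most-significant first: 0x6E8B7E54.
0x6E8B7E54 = 1854635604.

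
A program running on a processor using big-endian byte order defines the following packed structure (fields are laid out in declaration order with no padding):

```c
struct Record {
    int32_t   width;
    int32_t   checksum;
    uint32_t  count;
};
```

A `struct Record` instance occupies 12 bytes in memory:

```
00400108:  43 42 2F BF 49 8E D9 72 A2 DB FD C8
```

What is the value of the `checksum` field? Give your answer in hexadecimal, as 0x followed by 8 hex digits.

`checksum` follows `width` (4 bytes), so it starts at byte offset 4 and occupies 4 bytes.
Bytes at offsets 4..7: 49 8E D9 72.
Big-endian: lowest address holds the most-significant byte.
The bytes are already most-significant first: 0x498ED972.

0x498ED972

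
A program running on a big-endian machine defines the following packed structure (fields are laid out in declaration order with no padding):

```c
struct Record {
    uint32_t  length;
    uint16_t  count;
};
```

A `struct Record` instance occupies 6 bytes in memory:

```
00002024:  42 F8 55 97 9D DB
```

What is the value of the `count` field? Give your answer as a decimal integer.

`count` follows `length` (4 bytes), so it starts at byte offset 4 and occupies 2 bytes.
Bytes at offsets 4..5: 9D DB.
Big-endian: lowest address holds the most-significant byte.
The bytes are already most-significant first: 0x9DDB.
0x9DDB = 40411.

40411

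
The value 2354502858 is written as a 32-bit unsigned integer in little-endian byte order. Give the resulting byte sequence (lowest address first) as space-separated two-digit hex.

2354502858 in hexadecimal, padded to 32 bits, is 0x8C56DCCA.
Split into bytes (most-significant first): 8C 56 DC CA.
Little-endian stores the least-significant byte at the lowest address.
So at ascending addresses the bytes are CA DC 56 8C.

CA DC 56 8C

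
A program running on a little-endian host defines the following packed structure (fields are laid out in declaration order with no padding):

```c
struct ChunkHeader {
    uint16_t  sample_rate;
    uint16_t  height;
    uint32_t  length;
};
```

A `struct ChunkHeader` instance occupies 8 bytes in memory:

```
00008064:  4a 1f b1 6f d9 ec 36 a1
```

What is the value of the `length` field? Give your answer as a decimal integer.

2704731353

`length` follows `sample_rate` (2 B), `height` (2 B), so it starts at offset 2 + 2 = 4 and occupies 4 bytes.
Bytes at offsets 4..7: D9 EC 36 A1.
In little-endian order the low byte comes first in memory.
Reassemble most-significant byte first: A1 36 EC D9 → 0xA136ECD9.
0xA136ECD9 = 2704731353.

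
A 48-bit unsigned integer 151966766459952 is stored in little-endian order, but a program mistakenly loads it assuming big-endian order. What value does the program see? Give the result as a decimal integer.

151966766459952 in 48-bit hexadecimal is 0x8A368521EC30.
Stored little-endian, the bytes at ascending addresses are 30 EC 21 85 36 8A.
Read back as big-endian, the last byte is least significant, giving 0x30EC2185368A.
0x30EC2185368A = 53790732793482.

53790732793482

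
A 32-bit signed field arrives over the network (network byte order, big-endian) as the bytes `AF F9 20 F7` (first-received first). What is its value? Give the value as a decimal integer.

-1342627593

Big-endian stores the most-significant byte at the lowest address.
The bytes are already most-significant first: 0xAFF920F7.
Top bit is set, so as a signed 32-bit value this is 0xAFF920F7 − 2^32 = -1342627593.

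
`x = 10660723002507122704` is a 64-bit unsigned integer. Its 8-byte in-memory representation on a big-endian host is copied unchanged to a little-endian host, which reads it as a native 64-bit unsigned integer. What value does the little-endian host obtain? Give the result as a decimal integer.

10660723002507122704 in 64-bit hexadecimal is 0x93F27F167D45D810.
Stored big-endian, the bytes at ascending addresses are 93 F2 7F 16 7D 45 D8 10.
Read back as little-endian, the first byte is least significant, giving 0x10D8457D167FF293.
0x10D8457D167FF293 = 1213796503127061139.

1213796503127061139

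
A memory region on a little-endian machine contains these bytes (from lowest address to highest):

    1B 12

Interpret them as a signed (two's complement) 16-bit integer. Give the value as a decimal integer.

Little-endian: lowest address holds the least-significant byte.
Reassemble most-significant byte first: 12 1B → 0x121B.
0x121B = 4635.

4635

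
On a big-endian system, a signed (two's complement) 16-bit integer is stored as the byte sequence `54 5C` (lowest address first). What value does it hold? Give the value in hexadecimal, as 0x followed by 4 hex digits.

In big-endian order the high byte comes first in memory.
The bytes are already most-significant first: 0x545C.

0x545C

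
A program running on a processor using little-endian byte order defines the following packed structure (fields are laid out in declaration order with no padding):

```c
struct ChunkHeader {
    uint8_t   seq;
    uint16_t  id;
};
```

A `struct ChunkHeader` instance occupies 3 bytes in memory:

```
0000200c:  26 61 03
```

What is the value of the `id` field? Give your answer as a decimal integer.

`id` follows `seq` (1 byte), so it starts at byte offset 1 and occupies 2 bytes.
Bytes at offsets 1..2: 61 03.
Little-endian stores the least-significant byte at the lowest address.
Reassemble most-significant byte first: 03 61 → 0x0361.
0x0361 = 865.

865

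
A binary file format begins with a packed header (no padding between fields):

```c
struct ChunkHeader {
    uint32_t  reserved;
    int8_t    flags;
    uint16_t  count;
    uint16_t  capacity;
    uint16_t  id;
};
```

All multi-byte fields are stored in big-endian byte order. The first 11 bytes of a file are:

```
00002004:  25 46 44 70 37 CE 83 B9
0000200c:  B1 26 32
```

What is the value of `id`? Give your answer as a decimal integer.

`id` follows `reserved` (4 B), `flags` (1 B), `count` (2 B), `capacity` (2 B), so it starts at offset 4 + 1 + 2 + 2 = 9 and occupies 2 bytes.
Bytes at offsets 9..10: 26 32.
Big-endian: lowest address holds the most-significant byte.
The bytes are already most-significant first: 0x2632.
0x2632 = 9778.

9778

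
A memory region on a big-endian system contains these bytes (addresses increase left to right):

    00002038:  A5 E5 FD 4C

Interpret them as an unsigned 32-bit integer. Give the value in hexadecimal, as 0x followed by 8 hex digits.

In big-endian order the high byte comes first in memory.
The bytes are already most-significant first: 0xA5E5FD4C.

0xA5E5FD4C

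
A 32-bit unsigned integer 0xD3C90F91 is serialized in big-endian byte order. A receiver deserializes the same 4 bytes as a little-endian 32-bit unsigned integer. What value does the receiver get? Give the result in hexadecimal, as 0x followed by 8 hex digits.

Stored big-endian, the bytes at ascending addresses are D3 C9 0F 91.
Read back as little-endian, the first byte is least significant, giving 0x910FC9D3.

0x910FC9D3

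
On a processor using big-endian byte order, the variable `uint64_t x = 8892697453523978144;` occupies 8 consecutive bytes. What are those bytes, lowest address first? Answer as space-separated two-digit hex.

7B 69 35 37 EC 51 47 A0

8892697453523978144 in hexadecimal, padded to 64 bits, is 0x7B693537EC5147A0.
Split into bytes (most-significant first): 7B 69 35 37 EC 51 47 A0.
Big-endian stores the most-significant byte at the lowest address.
So the memory order matches the most-significant-first order: 7B 69 35 37 EC 51 47 A0.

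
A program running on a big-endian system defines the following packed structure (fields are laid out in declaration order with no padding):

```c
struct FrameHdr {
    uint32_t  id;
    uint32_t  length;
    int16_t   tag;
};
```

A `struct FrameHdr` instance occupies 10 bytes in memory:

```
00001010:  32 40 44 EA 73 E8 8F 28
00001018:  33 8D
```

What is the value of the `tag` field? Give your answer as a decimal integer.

13197

`tag` follows `id` (4 B), `length` (4 B), so it starts at offset 4 + 4 = 8 and occupies 2 bytes.
Bytes at offsets 8..9: 33 8D.
Big-endian: lowest address holds the most-significant byte.
The bytes are already most-significant first: 0x338D.
0x338D = 13197.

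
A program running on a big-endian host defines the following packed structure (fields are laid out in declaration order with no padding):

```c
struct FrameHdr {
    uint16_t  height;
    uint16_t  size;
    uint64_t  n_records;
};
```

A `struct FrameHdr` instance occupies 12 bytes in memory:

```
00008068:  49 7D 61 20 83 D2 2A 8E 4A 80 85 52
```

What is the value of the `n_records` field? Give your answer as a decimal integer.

9498701354701456722

`n_records` follows `height` (2 B), `size` (2 B), so it starts at offset 2 + 2 = 4 and occupies 8 bytes.
Bytes at offsets 4..11: 83 D2 2A 8E 4A 80 85 52.
In big-endian order the high byte comes first in memory.
The bytes are already most-significant first: 0x83D22A8E4A808552.
0x83D22A8E4A808552 = 9498701354701456722.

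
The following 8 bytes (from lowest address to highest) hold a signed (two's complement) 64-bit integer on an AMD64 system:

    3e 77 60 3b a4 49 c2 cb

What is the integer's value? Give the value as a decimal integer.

Little-endian: lowest address holds the least-significant byte.
Reassemble most-significant byte first: CB C2 49 A4 3B 60 77 3E → 0xCBC249A43B60773E.
Top bit is set, so as a signed 64-bit value this is 0xCBC249A43B60773E − 2^64 = -3764365368808671426.

-3764365368808671426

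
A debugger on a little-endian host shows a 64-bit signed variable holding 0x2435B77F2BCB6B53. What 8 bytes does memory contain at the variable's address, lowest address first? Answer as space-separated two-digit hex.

53 6B CB 2B 7F B7 35 24

Split into bytes (most-significant first): 24 35 B7 7F 2B CB 6B 53.
In little-endian order the low byte comes first in memory.
So at ascending addresses the bytes are 53 6B CB 2B 7F B7 35 24.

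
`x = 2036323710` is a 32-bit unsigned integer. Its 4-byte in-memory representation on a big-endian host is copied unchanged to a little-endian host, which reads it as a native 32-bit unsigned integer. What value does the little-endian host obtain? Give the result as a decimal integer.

2127912825

2036323710 in 32-bit hexadecimal is 0x795FD57E.
Stored big-endian, the bytes at ascending addresses are 79 5F D5 7E.
Read back as little-endian, the first byte is least significant, giving 0x7ED55F79.
0x7ED55F79 = 2127912825.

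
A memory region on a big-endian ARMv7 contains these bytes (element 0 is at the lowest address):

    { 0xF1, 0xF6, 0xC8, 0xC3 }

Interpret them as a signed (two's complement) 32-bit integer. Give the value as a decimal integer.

Big-endian stores the most-significant byte at the lowest address.
The bytes are already most-significant first: 0xF1F6C8C3.
Top bit is set, so as a signed 32-bit value this is 0xF1F6C8C3 − 2^32 = -235484989.

-235484989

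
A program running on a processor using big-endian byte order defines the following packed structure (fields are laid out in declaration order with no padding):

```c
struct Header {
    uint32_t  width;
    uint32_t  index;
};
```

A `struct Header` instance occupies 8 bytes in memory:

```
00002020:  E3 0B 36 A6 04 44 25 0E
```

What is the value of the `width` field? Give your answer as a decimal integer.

3809162918

`width` is the first field, at byte offset 0, occupying 4 bytes.
Bytes at offsets 0..3: E3 0B 36 A6.
In big-endian order the high byte comes first in memory.
The bytes are already most-significant first: 0xE30B36A6.
0xE30B36A6 = 3809162918.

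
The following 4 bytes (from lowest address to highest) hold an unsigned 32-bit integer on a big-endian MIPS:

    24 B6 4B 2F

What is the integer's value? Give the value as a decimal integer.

Big-endian stores the most-significant byte at the lowest address.
The bytes are already most-significant first: 0x24B64B2F.
0x24B64B2F = 615926575.

615926575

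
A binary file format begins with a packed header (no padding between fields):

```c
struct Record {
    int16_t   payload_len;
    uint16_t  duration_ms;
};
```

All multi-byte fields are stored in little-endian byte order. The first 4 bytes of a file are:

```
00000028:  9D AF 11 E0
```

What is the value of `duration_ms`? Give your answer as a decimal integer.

`duration_ms` follows `payload_len` (2 bytes), so it starts at byte offset 2 and occupies 2 bytes.
Bytes at offsets 2..3: 11 E0.
Little-endian stores the least-significant byte at the lowest address.
Reassemble most-significant byte first: E0 11 → 0xE011.
0xE011 = 57361.

57361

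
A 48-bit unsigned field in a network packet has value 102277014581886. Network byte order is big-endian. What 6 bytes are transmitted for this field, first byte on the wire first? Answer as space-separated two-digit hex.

102277014581886 in hexadecimal, padded to 48 bits, is 0x5D05391F727E.
Split into bytes (most-significant first): 5D 05 39 1F 72 7E.
Big-endian stores the most-significant byte at the lowest address.
So the memory order matches the most-significant-first order: 5D 05 39 1F 72 7E.

5D 05 39 1F 72 7E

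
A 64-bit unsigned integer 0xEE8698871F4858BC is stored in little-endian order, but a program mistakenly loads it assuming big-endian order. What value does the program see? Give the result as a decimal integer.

Stored little-endian, the bytes at ascending addresses are BC 58 48 1F 87 98 86 EE.
Read back as big-endian, the last byte is least significant, giving 0xBC58481F879886EE.
0xBC58481F879886EE = 13571676777337095918.

13571676777337095918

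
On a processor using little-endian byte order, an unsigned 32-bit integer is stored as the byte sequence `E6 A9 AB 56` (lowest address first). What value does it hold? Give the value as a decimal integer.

Little-endian: lowest address holds the least-significant byte.
Reassemble most-significant byte first: 56 AB A9 E6 → 0x56ABA9E6.
0x56ABA9E6 = 1454090726.

1454090726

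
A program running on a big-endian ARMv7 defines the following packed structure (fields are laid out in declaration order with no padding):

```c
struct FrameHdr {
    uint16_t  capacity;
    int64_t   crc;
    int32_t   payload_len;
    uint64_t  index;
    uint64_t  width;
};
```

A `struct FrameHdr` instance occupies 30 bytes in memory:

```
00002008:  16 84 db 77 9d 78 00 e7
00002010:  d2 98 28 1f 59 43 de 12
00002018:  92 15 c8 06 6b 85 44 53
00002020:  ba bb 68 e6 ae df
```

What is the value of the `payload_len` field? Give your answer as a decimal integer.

`payload_len` follows `capacity` (2 B), `crc` (8 B), so it starts at offset 2 + 8 = 10 and occupies 4 bytes.
Bytes at offsets 10..13: 28 1F 59 43.
Big-endian stores the most-significant byte at the lowest address.
The bytes are already most-significant first: 0x281F5943.
0x281F5943 = 673143107.

673143107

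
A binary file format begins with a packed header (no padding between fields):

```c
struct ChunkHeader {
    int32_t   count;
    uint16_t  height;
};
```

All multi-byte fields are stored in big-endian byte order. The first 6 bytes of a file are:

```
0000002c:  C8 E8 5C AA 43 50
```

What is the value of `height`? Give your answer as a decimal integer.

`height` follows `count` (4 bytes), so it starts at byte offset 4 and occupies 2 bytes.
Bytes at offsets 4..5: 43 50.
In big-endian order the high byte comes first in memory.
The bytes are already most-significant first: 0x4350.
0x4350 = 17232.

17232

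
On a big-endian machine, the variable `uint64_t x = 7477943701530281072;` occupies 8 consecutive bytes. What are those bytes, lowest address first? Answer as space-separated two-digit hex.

7477943701530281072 in hexadecimal, padded to 64 bits, is 0x67C6FE2D3C150470.
Split into bytes (most-significant first): 67 C6 FE 2D 3C 15 04 70.
In big-endian order the high byte comes first in memory.
So the memory order matches the most-significant-first order: 67 C6 FE 2D 3C 15 04 70.

67 C6 FE 2D 3C 15 04 70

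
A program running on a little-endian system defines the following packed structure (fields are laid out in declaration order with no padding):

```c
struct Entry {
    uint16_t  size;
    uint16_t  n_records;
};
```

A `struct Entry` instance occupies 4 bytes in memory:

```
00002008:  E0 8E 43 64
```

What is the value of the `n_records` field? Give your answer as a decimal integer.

`n_records` follows `size` (2 bytes), so it starts at byte offset 2 and occupies 2 bytes.
Bytes at offsets 2..3: 43 64.
Little-endian stores the least-significant byte at the lowest address.
Reassemble most-significant byte first: 64 43 → 0x6443.
0x6443 = 25667.

25667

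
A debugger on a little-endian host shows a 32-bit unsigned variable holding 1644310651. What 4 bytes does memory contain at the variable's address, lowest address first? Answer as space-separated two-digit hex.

1644310651 in hexadecimal, padded to 32 bits, is 0x6202307B.
Split into bytes (most-significant first): 62 02 30 7B.
In little-endian order the low byte comes first in memory.
So at ascending addresses the bytes are 7B 30 02 62.

7B 30 02 62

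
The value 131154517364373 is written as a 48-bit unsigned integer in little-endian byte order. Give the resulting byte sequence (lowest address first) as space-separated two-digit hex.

131154517364373 in hexadecimal, padded to 48 bits, is 0x7748CA6B0E95.
Split into bytes (most-significant first): 77 48 CA 6B 0E 95.
Little-endian stores the least-significant byte at the lowest address.
So at ascending addresses the bytes are 95 0E 6B CA 48 77.

95 0E 6B CA 48 77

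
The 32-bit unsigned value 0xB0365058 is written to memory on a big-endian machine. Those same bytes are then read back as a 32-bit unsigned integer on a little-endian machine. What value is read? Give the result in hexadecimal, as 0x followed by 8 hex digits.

0x585036B0

Stored big-endian, the bytes at ascending addresses are B0 36 50 58.
Read back as little-endian, the first byte is least significant, giving 0x585036B0.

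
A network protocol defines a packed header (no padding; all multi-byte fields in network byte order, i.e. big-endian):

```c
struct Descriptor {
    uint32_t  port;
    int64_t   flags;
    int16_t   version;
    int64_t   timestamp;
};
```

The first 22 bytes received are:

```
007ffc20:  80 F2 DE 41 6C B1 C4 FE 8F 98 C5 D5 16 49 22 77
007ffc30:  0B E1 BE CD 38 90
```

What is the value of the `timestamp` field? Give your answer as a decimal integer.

2483466783714785424

`timestamp` follows `port` (4 B), `flags` (8 B), `version` (2 B), so it starts at offset 4 + 8 + 2 = 14 and occupies 8 bytes.
Bytes at offsets 14..21: 22 77 0B E1 BE CD 38 90.
Big-endian: lowest address holds the most-significant byte.
The bytes are already most-significant first: 0x22770BE1BECD3890.
0x22770BE1BECD3890 = 2483466783714785424.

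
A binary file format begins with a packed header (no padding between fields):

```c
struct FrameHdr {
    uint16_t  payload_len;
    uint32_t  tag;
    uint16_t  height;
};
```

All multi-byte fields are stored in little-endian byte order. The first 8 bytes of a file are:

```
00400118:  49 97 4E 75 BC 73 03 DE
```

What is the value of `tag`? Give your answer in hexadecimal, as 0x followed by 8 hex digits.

0x73BC754E

`tag` follows `payload_len` (2 bytes), so it starts at byte offset 2 and occupies 4 bytes.
Bytes at offsets 2..5: 4E 75 BC 73.
Little-endian: lowest address holds the least-significant byte.
Reassemble most-significant byte first: 73 BC 75 4E → 0x73BC754E.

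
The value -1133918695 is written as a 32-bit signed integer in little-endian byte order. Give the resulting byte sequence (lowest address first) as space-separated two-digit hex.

Two's complement of -1133918695 in 32 bits: 1133918695 = 0x439639E7; invert → 0xBC69C618; add 1 → 0xBC69C619.
Split into bytes (most-significant first): BC 69 C6 19.
Little-endian stores the least-significant byte at the lowest address.
So at ascending addresses the bytes are 19 C6 69 BC.

19 C6 69 BC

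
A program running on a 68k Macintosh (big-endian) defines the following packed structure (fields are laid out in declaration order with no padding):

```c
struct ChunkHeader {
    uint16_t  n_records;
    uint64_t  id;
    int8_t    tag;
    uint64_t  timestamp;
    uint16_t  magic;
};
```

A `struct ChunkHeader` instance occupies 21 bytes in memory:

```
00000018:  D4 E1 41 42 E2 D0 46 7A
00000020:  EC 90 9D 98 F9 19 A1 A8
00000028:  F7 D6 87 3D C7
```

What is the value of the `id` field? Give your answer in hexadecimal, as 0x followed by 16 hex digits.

0x4142E2D0467AEC90

`id` follows `n_records` (2 bytes), so it starts at byte offset 2 and occupies 8 bytes.
Bytes at offsets 2..9: 41 42 E2 D0 46 7A EC 90.
Big-endian stores the most-significant byte at the lowest address.
The bytes are already most-significant first: 0x4142E2D0467AEC90.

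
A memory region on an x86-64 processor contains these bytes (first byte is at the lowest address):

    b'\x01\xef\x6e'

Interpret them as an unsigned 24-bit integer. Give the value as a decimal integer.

7270145

In little-endian order the low byte comes first in memory.
Reassemble most-significant byte first: 6E EF 01 → 0x6EEF01.
0x6EEF01 = 7270145.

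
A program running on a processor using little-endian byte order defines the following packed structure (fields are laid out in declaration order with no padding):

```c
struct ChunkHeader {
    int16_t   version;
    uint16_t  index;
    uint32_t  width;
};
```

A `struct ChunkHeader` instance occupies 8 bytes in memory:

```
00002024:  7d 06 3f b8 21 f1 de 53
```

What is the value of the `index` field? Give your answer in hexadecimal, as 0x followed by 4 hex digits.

`index` follows `version` (2 bytes), so it starts at byte offset 2 and occupies 2 bytes.
Bytes at offsets 2..3: 3F B8.
In little-endian order the low byte comes first in memory.
Reassemble most-significant byte first: B8 3F → 0xB83F.

0xB83F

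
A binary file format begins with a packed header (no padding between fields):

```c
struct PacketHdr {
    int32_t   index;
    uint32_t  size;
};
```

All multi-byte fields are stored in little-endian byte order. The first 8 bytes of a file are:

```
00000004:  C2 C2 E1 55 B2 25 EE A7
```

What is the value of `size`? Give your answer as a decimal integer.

2817402290

`size` follows `index` (4 bytes), so it starts at byte offset 4 and occupies 4 bytes.
Bytes at offsets 4..7: B2 25 EE A7.
Little-endian stores the least-significant byte at the lowest address.
Reassemble most-significant byte first: A7 EE 25 B2 → 0xA7EE25B2.
0xA7EE25B2 = 2817402290.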